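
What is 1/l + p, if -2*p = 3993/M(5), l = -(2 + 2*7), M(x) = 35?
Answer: -31979/560 ≈ -57.105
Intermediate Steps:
l = -16 (l = -(2 + 14) = -1*16 = -16)
p = -3993/70 (p = -3993/(2*35) = -½*3993/35 = -3993/70 ≈ -57.043)
1/l + p = 1/(-16) - 3993/70 = -1/16 - 3993/70 = -31979/560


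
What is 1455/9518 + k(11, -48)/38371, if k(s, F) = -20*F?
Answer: 64967085/365215178 ≈ 0.17789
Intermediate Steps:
1455/9518 + k(11, -48)/38371 = 1455/9518 - 20*(-48)/38371 = 1455*(1/9518) + 960*(1/38371) = 1455/9518 + 960/38371 = 64967085/365215178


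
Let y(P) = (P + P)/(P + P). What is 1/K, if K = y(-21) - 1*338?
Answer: -1/337 ≈ -0.0029674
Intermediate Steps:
y(P) = 1 (y(P) = (2*P)/((2*P)) = (2*P)*(1/(2*P)) = 1)
K = -337 (K = 1 - 1*338 = 1 - 338 = -337)
1/K = 1/(-337) = -1/337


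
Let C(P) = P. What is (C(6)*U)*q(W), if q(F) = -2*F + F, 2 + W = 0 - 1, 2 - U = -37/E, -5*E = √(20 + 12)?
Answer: 36 - 1665*√2/4 ≈ -552.67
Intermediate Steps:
E = -4*√2/5 (E = -√(20 + 12)/5 = -4*√2/5 ≈ -1.1314)
U = 2 - 185*√2/8 (U = 2 - (-37)/((-4*√2/5)) = 2 - (-37)*(-5*√2/8) = 2 - 185*√2/8 ≈ -30.704)
W = -3 (W = -2 + (0 - 1) = -2 - 1 = -3)
q(F) = -F
(C(6)*U)*q(W) = (6*(2 - 185*√2/8))*(-1*(-3)) = (12 - 555*√2/4)*3 = 36 - 1665*√2/4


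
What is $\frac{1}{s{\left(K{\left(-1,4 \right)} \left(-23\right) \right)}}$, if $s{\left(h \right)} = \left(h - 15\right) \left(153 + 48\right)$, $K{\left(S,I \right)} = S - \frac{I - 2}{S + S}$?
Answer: $- \frac{1}{3015} \approx -0.00033167$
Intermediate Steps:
$K{\left(S,I \right)} = S - \frac{-2 + I}{2 S}$
$s{\left(h \right)} = -3015 + 201 h$ ($s{\left(h \right)} = \left(-15 + h\right) 201 = -3015 + 201 h$)
$\frac{1}{s{\left(K{\left(-1,4 \right)} \left(-23\right) \right)}} = \frac{1}{-3015 + 201 \frac{1 + \left(-1\right)^{2} - 2}{-1} \left(-23\right)} = \frac{1}{-3015 + 201 - (1 + 1 - 2) \left(-23\right)} = \frac{1}{-3015 + 201 \left(-1\right) 0 \left(-23\right)} = \frac{1}{-3015 + 201 \cdot 0 \left(-23\right)} = \frac{1}{-3015 + 201 \cdot 0} = \frac{1}{-3015 + 0} = \frac{1}{-3015} = - \frac{1}{3015}$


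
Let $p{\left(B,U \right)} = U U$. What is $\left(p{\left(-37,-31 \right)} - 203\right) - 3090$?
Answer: $-2332$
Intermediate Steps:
$p{\left(B,U \right)} = U^{2}$
$\left(p{\left(-37,-31 \right)} - 203\right) - 3090 = \left(\left(-31\right)^{2} - 203\right) - 3090 = \left(961 - 203\right) - 3090 = 758 - 3090 = -2332$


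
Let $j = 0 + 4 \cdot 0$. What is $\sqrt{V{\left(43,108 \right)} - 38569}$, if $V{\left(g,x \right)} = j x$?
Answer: $i \sqrt{38569} \approx 196.39 i$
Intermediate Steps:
$j = 0$ ($j = 0 + 0 = 0$)
$V{\left(g,x \right)} = 0$ ($V{\left(g,x \right)} = 0 x = 0$)
$\sqrt{V{\left(43,108 \right)} - 38569} = \sqrt{0 - 38569} = \sqrt{-38569} = i \sqrt{38569}$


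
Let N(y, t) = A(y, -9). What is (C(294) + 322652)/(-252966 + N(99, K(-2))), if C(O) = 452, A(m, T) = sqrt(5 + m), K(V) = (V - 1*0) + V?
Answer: -20433581616/15997949263 - 161552*sqrt(26)/15997949263 ≈ -1.2773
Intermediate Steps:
K(V) = 2*V (K(V) = (V + 0) + V = V + V = 2*V)
N(y, t) = sqrt(5 + y)
(C(294) + 322652)/(-252966 + N(99, K(-2))) = (452 + 322652)/(-252966 + sqrt(5 + 99)) = 323104/(-252966 + sqrt(104)) = 323104/(-252966 + 2*sqrt(26))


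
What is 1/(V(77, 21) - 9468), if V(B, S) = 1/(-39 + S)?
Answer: -18/170425 ≈ -0.00010562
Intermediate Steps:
1/(V(77, 21) - 9468) = 1/(1/(-39 + 21) - 9468) = 1/(1/(-18) - 9468) = 1/(-1/18 - 9468) = 1/(-170425/18) = -18/170425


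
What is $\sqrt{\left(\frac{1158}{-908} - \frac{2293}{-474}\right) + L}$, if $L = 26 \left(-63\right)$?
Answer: $\frac{i \sqrt{4730606217282}}{53799} \approx 40.428 i$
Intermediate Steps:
$L = -1638$
$\sqrt{\left(\frac{1158}{-908} - \frac{2293}{-474}\right) + L} = \sqrt{\left(\frac{1158}{-908} - \frac{2293}{-474}\right) - 1638} = \sqrt{\left(1158 \left(- \frac{1}{908}\right) - - \frac{2293}{474}\right) - 1638} = \sqrt{\left(- \frac{579}{454} + \frac{2293}{474}\right) - 1638} = \sqrt{\frac{191644}{53799} - 1638} = \sqrt{- \frac{87931118}{53799}} = \frac{i \sqrt{4730606217282}}{53799}$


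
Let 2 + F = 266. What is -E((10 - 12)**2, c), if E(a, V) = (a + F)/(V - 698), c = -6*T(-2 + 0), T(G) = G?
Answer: 134/343 ≈ 0.39067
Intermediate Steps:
F = 264 (F = -2 + 266 = 264)
c = 12 (c = -6*(-2 + 0) = -6*(-2) = 12)
E(a, V) = (264 + a)/(-698 + V) (E(a, V) = (a + 264)/(V - 698) = (264 + a)/(-698 + V))
-E((10 - 12)**2, c) = -(264 + (10 - 12)**2)/(-698 + 12) = -(264 + (-2)**2)/(-686) = -(-1)*(264 + 4)/686 = -(-1)*268/686 = -1*(-134/343) = 134/343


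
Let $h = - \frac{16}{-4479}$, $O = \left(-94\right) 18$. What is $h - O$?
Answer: $\frac{7578484}{4479} \approx 1692.0$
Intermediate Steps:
$O = -1692$
$h = \frac{16}{4479}$ ($h = \left(-16\right) \left(- \frac{1}{4479}\right) = \frac{16}{4479} \approx 0.0035722$)
$h - O = \frac{16}{4479} - -1692 = \frac{16}{4479} + 1692 = \frac{7578484}{4479}$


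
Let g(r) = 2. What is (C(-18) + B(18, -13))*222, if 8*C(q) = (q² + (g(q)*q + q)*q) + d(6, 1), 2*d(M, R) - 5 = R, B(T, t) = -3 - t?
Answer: 153069/4 ≈ 38267.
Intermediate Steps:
d(M, R) = 5/2 + R/2
C(q) = 3/8 + q²/2 (C(q) = ((q² + (2*q + q)*q) + (5/2 + (½)*1))/8 = ((q² + (3*q)*q) + (5/2 + ½))/8 = ((q² + 3*q²) + 3)/8 = (4*q² + 3)/8 = (3 + 4*q²)/8 = 3/8 + q²/2)
(C(-18) + B(18, -13))*222 = ((3/8 + (½)*(-18)²) + (-3 - 1*(-13)))*222 = ((3/8 + (½)*324) + (-3 + 13))*222 = ((3/8 + 162) + 10)*222 = (1299/8 + 10)*222 = (1379/8)*222 = 153069/4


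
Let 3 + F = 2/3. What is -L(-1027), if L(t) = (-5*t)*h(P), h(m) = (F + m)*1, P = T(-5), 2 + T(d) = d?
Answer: 143780/3 ≈ 47927.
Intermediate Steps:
T(d) = -2 + d
F = -7/3 (F = -3 + 2/3 = -3 + 2*(⅓) = -3 + ⅔ = -7/3 ≈ -2.3333)
P = -7 (P = -2 - 5 = -7)
h(m) = -7/3 + m (h(m) = (-7/3 + m)*1 = -7/3 + m)
L(t) = 140*t/3 (L(t) = (-5*t)*(-7/3 - 7) = -5*t*(-28/3) = 140*t/3)
-L(-1027) = -140*(-1027)/3 = -1*(-143780/3) = 143780/3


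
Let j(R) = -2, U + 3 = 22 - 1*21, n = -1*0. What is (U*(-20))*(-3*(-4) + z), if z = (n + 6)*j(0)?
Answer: 0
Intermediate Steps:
n = 0
U = -2 (U = -3 + (22 - 1*21) = -3 + (22 - 21) = -3 + 1 = -2)
z = -12 (z = (0 + 6)*(-2) = 6*(-2) = -12)
(U*(-20))*(-3*(-4) + z) = (-2*(-20))*(-3*(-4) - 12) = 40*(12 - 12) = 40*0 = 0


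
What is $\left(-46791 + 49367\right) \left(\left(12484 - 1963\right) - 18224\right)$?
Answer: $-19842928$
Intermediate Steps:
$\left(-46791 + 49367\right) \left(\left(12484 - 1963\right) - 18224\right) = 2576 \left(10521 - 18224\right) = 2576 \left(-7703\right) = -19842928$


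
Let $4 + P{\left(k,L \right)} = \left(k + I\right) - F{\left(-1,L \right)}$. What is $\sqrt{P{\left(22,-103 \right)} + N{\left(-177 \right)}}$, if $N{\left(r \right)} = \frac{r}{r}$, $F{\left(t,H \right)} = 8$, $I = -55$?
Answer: $2 i \sqrt{11} \approx 6.6332 i$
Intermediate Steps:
$N{\left(r \right)} = 1$
$P{\left(k,L \right)} = -67 + k$ ($P{\left(k,L \right)} = -4 + \left(\left(k - 55\right) - 8\right) = -4 + \left(\left(-55 + k\right) - 8\right) = -4 + \left(-63 + k\right) = -67 + k$)
$\sqrt{P{\left(22,-103 \right)} + N{\left(-177 \right)}} = \sqrt{\left(-67 + 22\right) + 1} = \sqrt{-45 + 1} = \sqrt{-44} = 2 i \sqrt{11}$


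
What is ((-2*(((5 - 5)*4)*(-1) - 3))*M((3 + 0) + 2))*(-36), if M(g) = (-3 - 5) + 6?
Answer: 432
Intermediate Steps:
M(g) = -2 (M(g) = -8 + 6 = -2)
((-2*(((5 - 5)*4)*(-1) - 3))*M((3 + 0) + 2))*(-36) = (-2*(((5 - 5)*4)*(-1) - 3)*(-2))*(-36) = (-2*((0*4)*(-1) - 3)*(-2))*(-36) = (-2*(0*(-1) - 3)*(-2))*(-36) = (-2*(0 - 3)*(-2))*(-36) = (-2*(-3)*(-2))*(-36) = (6*(-2))*(-36) = -12*(-36) = 432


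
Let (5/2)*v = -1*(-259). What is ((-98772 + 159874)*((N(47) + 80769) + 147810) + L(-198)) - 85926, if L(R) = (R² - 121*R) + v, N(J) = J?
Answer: 69847415958/5 ≈ 1.3969e+10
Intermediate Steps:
v = 518/5 (v = 2*(-1*(-259))/5 = (⅖)*259 = 518/5 ≈ 103.60)
L(R) = 518/5 + R² - 121*R (L(R) = (R² - 121*R) + 518/5 = 518/5 + R² - 121*R)
((-98772 + 159874)*((N(47) + 80769) + 147810) + L(-198)) - 85926 = ((-98772 + 159874)*((47 + 80769) + 147810) + (518/5 + (-198)² - 121*(-198))) - 85926 = (61102*(80816 + 147810) + (518/5 + 39204 + 23958)) - 85926 = (61102*228626 + 316328/5) - 85926 = (13969505852 + 316328/5) - 85926 = 69847845588/5 - 85926 = 69847415958/5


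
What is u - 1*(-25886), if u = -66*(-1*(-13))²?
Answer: 14732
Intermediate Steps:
u = -11154 (u = -66*13² = -66*169 = -11154)
u - 1*(-25886) = -11154 - 1*(-25886) = -11154 + 25886 = 14732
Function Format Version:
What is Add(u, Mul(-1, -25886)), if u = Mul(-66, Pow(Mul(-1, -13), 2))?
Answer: 14732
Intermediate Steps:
u = -11154 (u = Mul(-66, Pow(13, 2)) = Mul(-66, 169) = -11154)
Add(u, Mul(-1, -25886)) = Add(-11154, Mul(-1, -25886)) = Add(-11154, 25886) = 14732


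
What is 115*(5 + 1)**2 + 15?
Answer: 4155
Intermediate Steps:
115*(5 + 1)**2 + 15 = 115*6**2 + 15 = 115*36 + 15 = 4140 + 15 = 4155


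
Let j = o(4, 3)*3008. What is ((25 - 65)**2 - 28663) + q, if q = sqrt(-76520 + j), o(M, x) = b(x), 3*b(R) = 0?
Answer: -27063 + 2*I*sqrt(19130) ≈ -27063.0 + 276.62*I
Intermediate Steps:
b(R) = 0 (b(R) = (1/3)*0 = 0)
o(M, x) = 0
j = 0 (j = 0*3008 = 0)
q = 2*I*sqrt(19130) (q = sqrt(-76520 + 0) = sqrt(-76520) = 2*I*sqrt(19130) ≈ 276.62*I)
((25 - 65)**2 - 28663) + q = ((25 - 65)**2 - 28663) + 2*I*sqrt(19130) = ((-40)**2 - 28663) + 2*I*sqrt(19130) = (1600 - 28663) + 2*I*sqrt(19130) = -27063 + 2*I*sqrt(19130)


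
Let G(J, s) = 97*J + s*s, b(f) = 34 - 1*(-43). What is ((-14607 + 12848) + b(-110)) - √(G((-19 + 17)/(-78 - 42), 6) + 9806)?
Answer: -1682 - √8859255/30 ≈ -1781.2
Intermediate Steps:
b(f) = 77 (b(f) = 34 + 43 = 77)
G(J, s) = s² + 97*J (G(J, s) = 97*J + s² = s² + 97*J)
((-14607 + 12848) + b(-110)) - √(G((-19 + 17)/(-78 - 42), 6) + 9806) = ((-14607 + 12848) + 77) - √((6² + 97*((-19 + 17)/(-78 - 42))) + 9806) = (-1759 + 77) - √((36 + 97*(-2/(-120))) + 9806) = -1682 - √((36 + 97*(-2*(-1/120))) + 9806) = -1682 - √((36 + 97*(1/60)) + 9806) = -1682 - √((36 + 97/60) + 9806) = -1682 - √(2257/60 + 9806) = -1682 - √(590617/60) = -1682 - √8859255/30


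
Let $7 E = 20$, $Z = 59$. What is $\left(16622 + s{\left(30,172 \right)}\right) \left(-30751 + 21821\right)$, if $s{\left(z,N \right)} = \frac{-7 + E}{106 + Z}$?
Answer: $- \frac{34288308466}{231} \approx -1.4843 \cdot 10^{8}$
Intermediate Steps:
$E = \frac{20}{7}$ ($E = \frac{1}{7} \cdot 20 = \frac{20}{7} \approx 2.8571$)
$s{\left(z,N \right)} = - \frac{29}{1155}$ ($s{\left(z,N \right)} = \frac{-7 + \frac{20}{7}}{106 + 59} = - \frac{29}{7 \cdot 165} = \left(- \frac{29}{7}\right) \frac{1}{165} = - \frac{29}{1155}$)
$\left(16622 + s{\left(30,172 \right)}\right) \left(-30751 + 21821\right) = \left(16622 - \frac{29}{1155}\right) \left(-30751 + 21821\right) = \frac{19198381}{1155} \left(-8930\right) = - \frac{34288308466}{231}$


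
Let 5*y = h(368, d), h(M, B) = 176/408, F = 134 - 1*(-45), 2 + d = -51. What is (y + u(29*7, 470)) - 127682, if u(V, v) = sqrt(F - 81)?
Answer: -32558888/255 + 7*sqrt(2) ≈ -1.2767e+5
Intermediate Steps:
d = -53 (d = -2 - 51 = -53)
F = 179 (F = 134 + 45 = 179)
h(M, B) = 22/51 (h(M, B) = 176*(1/408) = 22/51)
u(V, v) = 7*sqrt(2) (u(V, v) = sqrt(179 - 81) = sqrt(98) = 7*sqrt(2))
y = 22/255 (y = (1/5)*(22/51) = 22/255 ≈ 0.086275)
(y + u(29*7, 470)) - 127682 = (22/255 + 7*sqrt(2)) - 127682 = -32558888/255 + 7*sqrt(2)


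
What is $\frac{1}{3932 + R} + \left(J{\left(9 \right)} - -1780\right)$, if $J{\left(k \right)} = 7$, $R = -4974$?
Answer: $\frac{1862053}{1042} \approx 1787.0$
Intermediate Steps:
$\frac{1}{3932 + R} + \left(J{\left(9 \right)} - -1780\right) = \frac{1}{3932 - 4974} + \left(7 - -1780\right) = \frac{1}{-1042} + \left(7 + 1780\right) = - \frac{1}{1042} + 1787 = \frac{1862053}{1042}$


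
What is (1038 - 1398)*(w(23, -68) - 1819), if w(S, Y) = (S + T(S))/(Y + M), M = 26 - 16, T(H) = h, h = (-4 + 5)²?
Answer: 18994680/29 ≈ 6.5499e+5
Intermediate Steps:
h = 1 (h = 1² = 1)
T(H) = 1
M = 10
w(S, Y) = (1 + S)/(10 + Y) (w(S, Y) = (S + 1)/(Y + 10) = (1 + S)/(10 + Y))
(1038 - 1398)*(w(23, -68) - 1819) = (1038 - 1398)*((1 + 23)/(10 - 68) - 1819) = -360*(24/(-58) - 1819) = -360*(-1/58*24 - 1819) = -360*(-12/29 - 1819) = -360*(-52763/29) = 18994680/29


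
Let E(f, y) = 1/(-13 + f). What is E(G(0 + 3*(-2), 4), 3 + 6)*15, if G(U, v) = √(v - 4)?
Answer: -15/13 ≈ -1.1538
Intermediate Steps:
G(U, v) = √(-4 + v)
E(G(0 + 3*(-2), 4), 3 + 6)*15 = 15/(-13 + √(-4 + 4)) = 15/(-13 + √0) = 15/(-13 + 0) = 15/(-13) = -1/13*15 = -15/13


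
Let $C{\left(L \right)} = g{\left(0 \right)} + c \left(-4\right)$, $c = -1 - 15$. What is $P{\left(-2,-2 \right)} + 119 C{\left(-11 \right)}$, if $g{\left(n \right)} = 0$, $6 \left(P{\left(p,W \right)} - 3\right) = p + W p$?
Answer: $\frac{22858}{3} \approx 7619.3$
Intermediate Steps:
$P{\left(p,W \right)} = 3 + \frac{p}{6} + \frac{W p}{6}$ ($P{\left(p,W \right)} = 3 + \frac{p + W p}{6} = 3 + \left(\frac{p}{6} + \frac{W p}{6}\right) = 3 + \frac{p}{6} + \frac{W p}{6}$)
$c = -16$ ($c = -1 - 15 = -16$)
$C{\left(L \right)} = 64$ ($C{\left(L \right)} = 0 - -64 = 0 + 64 = 64$)
$P{\left(-2,-2 \right)} + 119 C{\left(-11 \right)} = \left(3 + \frac{1}{6} \left(-2\right) + \frac{1}{6} \left(-2\right) \left(-2\right)\right) + 119 \cdot 64 = \left(3 - \frac{1}{3} + \frac{2}{3}\right) + 7616 = \frac{10}{3} + 7616 = \frac{22858}{3}$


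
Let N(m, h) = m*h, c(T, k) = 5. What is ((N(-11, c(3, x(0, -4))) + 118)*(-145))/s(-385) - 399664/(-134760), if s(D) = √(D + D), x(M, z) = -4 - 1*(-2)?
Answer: 49958/16845 + 261*I*√770/22 ≈ 2.9657 + 329.2*I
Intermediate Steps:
x(M, z) = -2 (x(M, z) = -4 + 2 = -2)
N(m, h) = h*m
s(D) = √2*√D (s(D) = √(2*D) = √2*√D)
((N(-11, c(3, x(0, -4))) + 118)*(-145))/s(-385) - 399664/(-134760) = ((5*(-11) + 118)*(-145))/((√2*√(-385))) - 399664/(-134760) = ((-55 + 118)*(-145))/((√2*(I*√385))) - 399664*(-1/134760) = (63*(-145))/((I*√770)) + 49958/16845 = -(-261)*I*√770/22 + 49958/16845 = 261*I*√770/22 + 49958/16845 = 49958/16845 + 261*I*√770/22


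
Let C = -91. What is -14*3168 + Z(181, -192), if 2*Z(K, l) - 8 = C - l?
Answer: -88595/2 ≈ -44298.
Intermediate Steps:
Z(K, l) = -83/2 - l/2 (Z(K, l) = 4 + (-91 - l)/2 = 4 + (-91/2 - l/2) = -83/2 - l/2)
-14*3168 + Z(181, -192) = -14*3168 + (-83/2 - 1/2*(-192)) = -44352 + (-83/2 + 96) = -44352 + 109/2 = -88595/2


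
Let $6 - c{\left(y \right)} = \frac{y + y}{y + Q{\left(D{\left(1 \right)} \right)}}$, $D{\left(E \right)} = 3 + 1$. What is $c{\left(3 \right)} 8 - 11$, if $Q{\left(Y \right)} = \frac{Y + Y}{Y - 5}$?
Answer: $\frac{233}{5} \approx 46.6$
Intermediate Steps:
$D{\left(E \right)} = 4$
$Q{\left(Y \right)} = \frac{2 Y}{-5 + Y}$
$c{\left(y \right)} = 6 - \frac{2 y}{-8 + y}$ ($c{\left(y \right)} = 6 - \frac{y + y}{y + 2 \cdot 4 \frac{1}{-5 + 4}} = 6 - \frac{2 y}{y + 2 \cdot 4 \frac{1}{-1}} = 6 - \frac{2 y}{y + 2 \cdot 4 \left(-1\right)} = 6 - \frac{2 y}{y - 8} = 6 - \frac{2 y}{-8 + y}$)
$c{\left(3 \right)} 8 - 11 = \frac{4 \left(-12 + 3\right)}{-8 + 3} \cdot 8 - 11 = 4 \frac{1}{-5} \left(-9\right) 8 - 11 = 4 \left(- \frac{1}{5}\right) \left(-9\right) 8 - 11 = \frac{36}{5} \cdot 8 - 11 = \frac{288}{5} - 11 = \frac{233}{5}$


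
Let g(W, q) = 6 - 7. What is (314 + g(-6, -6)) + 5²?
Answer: 338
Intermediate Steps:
g(W, q) = -1
(314 + g(-6, -6)) + 5² = (314 - 1) + 5² = 313 + 25 = 338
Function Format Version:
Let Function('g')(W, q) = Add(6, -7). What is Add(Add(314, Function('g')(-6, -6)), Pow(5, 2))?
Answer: 338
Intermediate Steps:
Function('g')(W, q) = -1
Add(Add(314, Function('g')(-6, -6)), Pow(5, 2)) = Add(Add(314, -1), Pow(5, 2)) = Add(313, 25) = 338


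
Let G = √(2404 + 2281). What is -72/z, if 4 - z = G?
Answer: 288/4669 + 72*√4685/4669 ≈ 1.1172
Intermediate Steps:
G = √4685 ≈ 68.447
z = 4 - √4685 ≈ -64.447
-72/z = -72/(4 - √4685)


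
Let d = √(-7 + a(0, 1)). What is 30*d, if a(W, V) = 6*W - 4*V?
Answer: 30*I*√11 ≈ 99.499*I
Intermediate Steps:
a(W, V) = -4*V + 6*W
d = I*√11 (d = √(-7 + (-4*1 + 6*0)) = √(-7 + (-4 + 0)) = √(-7 - 4) = √(-11) = I*√11 ≈ 3.3166*I)
30*d = 30*(I*√11) = 30*I*√11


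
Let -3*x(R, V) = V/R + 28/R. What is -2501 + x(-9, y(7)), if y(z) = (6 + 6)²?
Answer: -67355/27 ≈ -2494.6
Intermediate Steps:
y(z) = 144 (y(z) = 12² = 144)
x(R, V) = -28/(3*R) - V/(3*R) (x(R, V) = -(V/R + 28/R)/3 = -(28/R + V/R)/3 = -28/(3*R) - V/(3*R))
-2501 + x(-9, y(7)) = -2501 + (⅓)*(-28 - 1*144)/(-9) = -2501 + (⅓)*(-⅑)*(-28 - 144) = -2501 + (⅓)*(-⅑)*(-172) = -2501 + 172/27 = -67355/27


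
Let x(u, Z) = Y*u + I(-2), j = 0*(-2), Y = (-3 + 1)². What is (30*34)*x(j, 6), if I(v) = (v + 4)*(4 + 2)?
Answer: 12240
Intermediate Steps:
I(v) = 24 + 6*v (I(v) = (4 + v)*6 = 24 + 6*v)
Y = 4 (Y = (-2)² = 4)
j = 0
x(u, Z) = 12 + 4*u (x(u, Z) = 4*u + (24 + 6*(-2)) = 4*u + (24 - 12) = 4*u + 12 = 12 + 4*u)
(30*34)*x(j, 6) = (30*34)*(12 + 4*0) = 1020*(12 + 0) = 1020*12 = 12240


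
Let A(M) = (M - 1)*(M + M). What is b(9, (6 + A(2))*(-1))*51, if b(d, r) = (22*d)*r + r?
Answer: -101490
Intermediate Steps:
A(M) = 2*M*(-1 + M) (A(M) = (-1 + M)*(2*M) = 2*M*(-1 + M))
b(d, r) = r + 22*d*r (b(d, r) = 22*d*r + r = r + 22*d*r)
b(9, (6 + A(2))*(-1))*51 = (((6 + 2*2*(-1 + 2))*(-1))*(1 + 22*9))*51 = (((6 + 2*2*1)*(-1))*(1 + 198))*51 = (((6 + 4)*(-1))*199)*51 = ((10*(-1))*199)*51 = -10*199*51 = -1990*51 = -101490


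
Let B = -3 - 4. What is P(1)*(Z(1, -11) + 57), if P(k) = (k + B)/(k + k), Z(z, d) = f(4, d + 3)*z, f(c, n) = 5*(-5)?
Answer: -96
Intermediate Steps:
f(c, n) = -25
B = -7
Z(z, d) = -25*z
P(k) = (-7 + k)/(2*k) (P(k) = (k - 7)/(k + k) = (-7 + k)/((2*k)) = (-7 + k)*(1/(2*k)) = (-7 + k)/(2*k))
P(1)*(Z(1, -11) + 57) = ((½)*(-7 + 1)/1)*(-25*1 + 57) = ((½)*1*(-6))*(-25 + 57) = -3*32 = -96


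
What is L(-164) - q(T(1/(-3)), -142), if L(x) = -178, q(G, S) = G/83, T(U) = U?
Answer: -44321/249 ≈ -178.00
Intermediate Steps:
q(G, S) = G/83 (q(G, S) = G*(1/83) = G/83)
L(-164) - q(T(1/(-3)), -142) = -178 - 1/(83*(-3)) = -178 - (-1)/(83*3) = -178 - 1*(-1/249) = -178 + 1/249 = -44321/249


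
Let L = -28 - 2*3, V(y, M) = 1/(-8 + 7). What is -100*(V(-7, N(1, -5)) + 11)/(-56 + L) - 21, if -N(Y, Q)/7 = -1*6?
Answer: -89/9 ≈ -9.8889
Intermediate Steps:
N(Y, Q) = 42 (N(Y, Q) = -(-7)*6 = -7*(-6) = 42)
V(y, M) = -1 (V(y, M) = 1/(-1) = -1)
L = -34 (L = -28 - 6 = -34)
-100*(V(-7, N(1, -5)) + 11)/(-56 + L) - 21 = -100*(-1 + 11)/(-56 - 34) - 21 = -1000/(-90) - 21 = -1000*(-1)/90 - 21 = -100*(-⅑) - 21 = 100/9 - 21 = -89/9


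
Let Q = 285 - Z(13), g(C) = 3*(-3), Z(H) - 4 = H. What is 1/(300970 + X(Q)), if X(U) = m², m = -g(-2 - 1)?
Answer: 1/301051 ≈ 3.3217e-6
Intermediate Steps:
Z(H) = 4 + H
g(C) = -9
m = 9 (m = -1*(-9) = 9)
Q = 268 (Q = 285 - (4 + 13) = 285 - 1*17 = 285 - 17 = 268)
X(U) = 81 (X(U) = 9² = 81)
1/(300970 + X(Q)) = 1/(300970 + 81) = 1/301051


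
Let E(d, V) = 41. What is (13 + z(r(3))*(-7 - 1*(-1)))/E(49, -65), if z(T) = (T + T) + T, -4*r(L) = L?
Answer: 53/82 ≈ 0.64634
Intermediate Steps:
r(L) = -L/4
z(T) = 3*T (z(T) = 2*T + T = 3*T)
(13 + z(r(3))*(-7 - 1*(-1)))/E(49, -65) = (13 + (3*(-¼*3))*(-7 - 1*(-1)))/41 = (13 + (3*(-¾))*(-7 + 1))*(1/41) = (13 - 9/4*(-6))*(1/41) = (13 + 27/2)*(1/41) = (53/2)*(1/41) = 53/82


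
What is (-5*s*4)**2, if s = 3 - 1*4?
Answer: 400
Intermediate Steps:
s = -1 (s = 3 - 4 = -1)
(-5*s*4)**2 = (-5*(-1)*4)**2 = (5*4)**2 = 20**2 = 400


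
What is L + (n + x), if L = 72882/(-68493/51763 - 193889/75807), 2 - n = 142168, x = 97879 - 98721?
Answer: -1231894864577413/7614262579 ≈ -1.6179e+5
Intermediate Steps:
x = -842
n = -142166 (n = 2 - 1*142168 = 2 - 142168 = -142166)
L = -142994401679781/7614262579 (L = 72882/(-68493*1/51763 - 193889*1/75807) = 72882/(-68493/51763 - 193889/75807) = 72882/(-15228525158/3923997741) = 72882*(-3923997741/15228525158) = -142994401679781/7614262579 ≈ -18780.)
L + (n + x) = -142994401679781/7614262579 + (-142166 - 842) = -142994401679781/7614262579 - 143008 = -1231894864577413/7614262579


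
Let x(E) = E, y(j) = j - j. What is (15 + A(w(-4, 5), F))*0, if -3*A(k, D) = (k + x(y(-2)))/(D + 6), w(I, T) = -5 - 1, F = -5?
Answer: 0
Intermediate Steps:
y(j) = 0
w(I, T) = -6
A(k, D) = -k/(3*(6 + D)) (A(k, D) = -(k + 0)/(3*(D + 6)) = -k/(3*(6 + D)))
(15 + A(w(-4, 5), F))*0 = (15 - 1*(-6)/(18 + 3*(-5)))*0 = (15 - 1*(-6)/(18 - 15))*0 = (15 - 1*(-6)/3)*0 = (15 - 1*(-6)*⅓)*0 = (15 + 2)*0 = 17*0 = 0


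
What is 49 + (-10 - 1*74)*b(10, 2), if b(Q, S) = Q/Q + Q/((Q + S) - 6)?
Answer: -175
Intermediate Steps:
b(Q, S) = 1 + Q/(-6 + Q + S)
49 + (-10 - 1*74)*b(10, 2) = 49 + (-10 - 1*74)*((-6 + 2 + 2*10)/(-6 + 10 + 2)) = 49 + (-10 - 74)*((-6 + 2 + 20)/6) = 49 - 14*16 = 49 - 84*8/3 = 49 - 224 = -175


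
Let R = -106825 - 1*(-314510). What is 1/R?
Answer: 1/207685 ≈ 4.8150e-6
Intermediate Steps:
R = 207685 (R = -106825 + 314510 = 207685)
1/R = 1/207685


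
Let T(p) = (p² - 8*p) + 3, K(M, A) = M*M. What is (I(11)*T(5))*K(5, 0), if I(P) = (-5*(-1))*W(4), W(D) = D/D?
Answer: -1500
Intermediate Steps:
K(M, A) = M²
W(D) = 1
T(p) = 3 + p² - 8*p
I(P) = 5 (I(P) = -5*(-1)*1 = 5*1 = 5)
(I(11)*T(5))*K(5, 0) = (5*(3 + 5² - 8*5))*5² = (5*(3 + 25 - 40))*25 = (5*(-12))*25 = -60*25 = -1500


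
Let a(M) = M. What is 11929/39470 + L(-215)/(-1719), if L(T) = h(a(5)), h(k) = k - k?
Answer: 11929/39470 ≈ 0.30223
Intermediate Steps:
h(k) = 0
L(T) = 0
11929/39470 + L(-215)/(-1719) = 11929/39470 + 0/(-1719) = 11929*(1/39470) + 0*(-1/1719) = 11929/39470 + 0 = 11929/39470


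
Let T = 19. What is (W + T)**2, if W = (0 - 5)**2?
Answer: 1936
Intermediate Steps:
W = 25 (W = (-5)**2 = 25)
(W + T)**2 = (25 + 19)**2 = 44**2 = 1936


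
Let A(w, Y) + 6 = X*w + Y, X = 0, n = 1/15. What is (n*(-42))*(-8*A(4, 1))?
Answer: -112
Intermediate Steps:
n = 1/15 ≈ 0.066667
A(w, Y) = -6 + Y (A(w, Y) = -6 + (0*w + Y) = -6 + (0 + Y) = -6 + Y)
(n*(-42))*(-8*A(4, 1)) = ((1/15)*(-42))*(-8*(-6 + 1)) = -(-112)*(-5)/5 = -14/5*40 = -112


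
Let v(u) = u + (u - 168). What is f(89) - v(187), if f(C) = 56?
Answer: -150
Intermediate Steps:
v(u) = -168 + 2*u (v(u) = u + (-168 + u) = -168 + 2*u)
f(89) - v(187) = 56 - (-168 + 2*187) = 56 - (-168 + 374) = 56 - 1*206 = 56 - 206 = -150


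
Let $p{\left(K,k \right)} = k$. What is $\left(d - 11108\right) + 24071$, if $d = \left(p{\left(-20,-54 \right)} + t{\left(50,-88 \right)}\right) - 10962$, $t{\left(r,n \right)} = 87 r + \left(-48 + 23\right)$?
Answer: $6272$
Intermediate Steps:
$t{\left(r,n \right)} = -25 + 87 r$ ($t{\left(r,n \right)} = 87 r - 25 = -25 + 87 r$)
$d = -6691$ ($d = \left(-54 + \left(-25 + 87 \cdot 50\right)\right) - 10962 = \left(-54 + \left(-25 + 4350\right)\right) - 10962 = \left(-54 + 4325\right) - 10962 = 4271 - 10962 = -6691$)
$\left(d - 11108\right) + 24071 = \left(-6691 - 11108\right) + 24071 = -17799 + 24071 = 6272$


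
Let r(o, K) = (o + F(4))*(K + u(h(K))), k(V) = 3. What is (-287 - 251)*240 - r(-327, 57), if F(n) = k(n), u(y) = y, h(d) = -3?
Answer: -111624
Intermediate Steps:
F(n) = 3
r(o, K) = (-3 + K)*(3 + o) (r(o, K) = (o + 3)*(K - 3) = (3 + o)*(-3 + K) = (-3 + K)*(3 + o))
(-287 - 251)*240 - r(-327, 57) = (-287 - 251)*240 - (-9 - 3*(-327) + 3*57 + 57*(-327)) = -538*240 - (-9 + 981 + 171 - 18639) = -129120 - 1*(-17496) = -129120 + 17496 = -111624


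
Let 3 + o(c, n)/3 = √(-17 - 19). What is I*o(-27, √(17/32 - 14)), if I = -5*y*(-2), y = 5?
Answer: -450 + 900*I ≈ -450.0 + 900.0*I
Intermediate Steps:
o(c, n) = -9 + 18*I (o(c, n) = -9 + 3*√(-17 - 19) = -9 + 3*√(-36) = -9 + 3*(6*I) = -9 + 18*I)
I = 50 (I = -5*5*(-2) = -25*(-2) = 50)
I*o(-27, √(17/32 - 14)) = 50*(-9 + 18*I) = -450 + 900*I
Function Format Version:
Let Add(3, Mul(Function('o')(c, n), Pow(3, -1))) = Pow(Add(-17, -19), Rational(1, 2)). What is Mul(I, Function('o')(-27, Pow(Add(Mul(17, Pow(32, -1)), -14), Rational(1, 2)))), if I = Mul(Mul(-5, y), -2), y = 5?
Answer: Add(-450, Mul(900, I)) ≈ Add(-450.00, Mul(900.00, I))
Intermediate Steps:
Function('o')(c, n) = Add(-9, Mul(18, I)) (Function('o')(c, n) = Add(-9, Mul(3, Pow(Add(-17, -19), Rational(1, 2)))) = Add(-9, Mul(3, Pow(-36, Rational(1, 2)))) = Add(-9, Mul(3, Mul(6, I))) = Add(-9, Mul(18, I)))
I = 50 (I = Mul(Mul(-5, 5), -2) = Mul(-25, -2) = 50)
Mul(I, Function('o')(-27, Pow(Add(Mul(17, Pow(32, -1)), -14), Rational(1, 2)))) = Mul(50, Add(-9, Mul(18, I))) = Add(-450, Mul(900, I))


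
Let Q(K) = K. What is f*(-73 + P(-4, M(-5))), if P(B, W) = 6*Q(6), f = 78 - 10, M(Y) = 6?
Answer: -2516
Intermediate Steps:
f = 68
P(B, W) = 36 (P(B, W) = 6*6 = 36)
f*(-73 + P(-4, M(-5))) = 68*(-73 + 36) = 68*(-37) = -2516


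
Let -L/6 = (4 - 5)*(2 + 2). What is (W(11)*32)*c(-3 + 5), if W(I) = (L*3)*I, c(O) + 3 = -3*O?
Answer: -228096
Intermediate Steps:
L = 24 (L = -6*(4 - 5)*(2 + 2) = -(-6)*4 = -6*(-4) = 24)
c(O) = -3 - 3*O
W(I) = 72*I (W(I) = (24*3)*I = 72*I)
(W(11)*32)*c(-3 + 5) = ((72*11)*32)*(-3 - 3*(-3 + 5)) = (792*32)*(-3 - 3*2) = 25344*(-3 - 6) = 25344*(-9) = -228096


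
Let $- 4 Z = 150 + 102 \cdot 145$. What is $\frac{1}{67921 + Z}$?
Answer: $\frac{1}{64186} \approx 1.558 \cdot 10^{-5}$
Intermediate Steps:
$Z = -3735$ ($Z = - \frac{150 + 102 \cdot 145}{4} = - \frac{150 + 14790}{4} = \left(- \frac{1}{4}\right) 14940 = -3735$)
$\frac{1}{67921 + Z} = \frac{1}{67921 - 3735} = \frac{1}{64186}$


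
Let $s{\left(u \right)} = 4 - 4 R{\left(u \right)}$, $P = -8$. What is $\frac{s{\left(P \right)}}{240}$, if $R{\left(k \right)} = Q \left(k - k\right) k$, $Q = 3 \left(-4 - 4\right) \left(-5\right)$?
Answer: $\frac{1}{60} \approx 0.016667$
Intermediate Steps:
$Q = 120$ ($Q = 3 \left(-4 - 4\right) \left(-5\right) = 3 \left(-8\right) \left(-5\right) = \left(-24\right) \left(-5\right) = 120$)
$R{\left(k \right)} = 0$ ($R{\left(k \right)} = 120 \left(k - k\right) k = 120 \cdot 0 k = 0 k = 0$)
$s{\left(u \right)} = 4$ ($s{\left(u \right)} = 4 - 0 = 4 + 0 = 4$)
$\frac{s{\left(P \right)}}{240} = \frac{4}{240} = 4 \cdot \frac{1}{240} = \frac{1}{60}$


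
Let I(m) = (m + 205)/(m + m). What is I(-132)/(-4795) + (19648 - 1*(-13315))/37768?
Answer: 2608122469/2988109740 ≈ 0.87283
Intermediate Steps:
I(m) = (205 + m)/(2*m) (I(m) = (205 + m)/((2*m)) = (205 + m)*(1/(2*m)) = (205 + m)/(2*m))
I(-132)/(-4795) + (19648 - 1*(-13315))/37768 = ((1/2)*(205 - 132)/(-132))/(-4795) + (19648 - 1*(-13315))/37768 = ((1/2)*(-1/132)*73)*(-1/4795) + (19648 + 13315)*(1/37768) = -73/264*(-1/4795) + 32963*(1/37768) = 73/1265880 + 32963/37768 = 2608122469/2988109740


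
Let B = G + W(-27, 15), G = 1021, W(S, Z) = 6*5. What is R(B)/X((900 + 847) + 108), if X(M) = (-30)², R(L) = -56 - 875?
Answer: -931/900 ≈ -1.0344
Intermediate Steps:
W(S, Z) = 30
B = 1051 (B = 1021 + 30 = 1051)
R(L) = -931
X(M) = 900
R(B)/X((900 + 847) + 108) = -931/900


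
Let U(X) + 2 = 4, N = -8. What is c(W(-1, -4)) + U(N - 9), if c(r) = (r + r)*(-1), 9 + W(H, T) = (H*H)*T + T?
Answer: 36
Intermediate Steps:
W(H, T) = -9 + T + T*H² (W(H, T) = -9 + ((H*H)*T + T) = -9 + (H²*T + T) = -9 + (T*H² + T) = -9 + (T + T*H²) = -9 + T + T*H²)
c(r) = -2*r (c(r) = (2*r)*(-1) = -2*r)
U(X) = 2 (U(X) = -2 + 4 = 2)
c(W(-1, -4)) + U(N - 9) = -2*(-9 - 4 - 4*(-1)²) + 2 = -2*(-9 - 4 - 4*1) + 2 = -2*(-9 - 4 - 4) + 2 = -2*(-17) + 2 = 34 + 2 = 36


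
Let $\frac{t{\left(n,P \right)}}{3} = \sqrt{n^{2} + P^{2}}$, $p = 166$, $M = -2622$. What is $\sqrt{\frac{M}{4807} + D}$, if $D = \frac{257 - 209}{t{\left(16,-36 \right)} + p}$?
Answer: $\frac{3 \sqrt{-286 - 44 \sqrt{97}}}{11 \sqrt{83 + 6 \sqrt{97}}} \approx 0.61364 i$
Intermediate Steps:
$t{\left(n,P \right)} = 3 \sqrt{P^{2} + n^{2}}$ ($t{\left(n,P \right)} = 3 \sqrt{n^{2} + P^{2}} = 3 \sqrt{P^{2} + n^{2}}$)
$D = \frac{48}{166 + 12 \sqrt{97}}$ ($D = \frac{257 - 209}{3 \sqrt{\left(-36\right)^{2} + 16^{2}} + 166} = \frac{48}{3 \sqrt{1296 + 256} + 166} = \frac{48}{3 \sqrt{1552} + 166} = \frac{48}{3 \cdot 4 \sqrt{97} + 166} = \frac{48}{12 \sqrt{97} + 166} = \frac{48}{166 + 12 \sqrt{97}} \approx 0.1689$)
$\sqrt{\frac{M}{4807} + D} = \sqrt{- \frac{2622}{4807} + \left(\frac{1992}{3397} - \frac{144 \sqrt{97}}{3397}\right)} = \sqrt{\left(-2622\right) \frac{1}{4807} + \left(\frac{1992}{3397} - \frac{144 \sqrt{97}}{3397}\right)} = \sqrt{- \frac{6}{11} + \left(\frac{1992}{3397} - \frac{144 \sqrt{97}}{3397}\right)} = \sqrt{\frac{1530}{37367} - \frac{144 \sqrt{97}}{3397}}$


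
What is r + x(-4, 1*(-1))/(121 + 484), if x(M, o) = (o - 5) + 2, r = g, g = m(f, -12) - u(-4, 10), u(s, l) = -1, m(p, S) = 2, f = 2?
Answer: 1811/605 ≈ 2.9934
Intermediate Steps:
g = 3 (g = 2 - 1*(-1) = 2 + 1 = 3)
r = 3
x(M, o) = -3 + o (x(M, o) = (-5 + o) + 2 = -3 + o)
r + x(-4, 1*(-1))/(121 + 484) = 3 + (-3 + 1*(-1))/(121 + 484) = 3 + (-3 - 1)/605 = 3 - 4*1/605 = 3 - 4/605 = 1811/605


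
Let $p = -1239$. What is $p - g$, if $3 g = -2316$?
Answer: $-467$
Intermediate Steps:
$g = -772$ ($g = \frac{1}{3} \left(-2316\right) = -772$)
$p - g = -1239 - -772 = -1239 + 772 = -467$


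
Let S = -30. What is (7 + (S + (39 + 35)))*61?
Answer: 3111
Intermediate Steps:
(7 + (S + (39 + 35)))*61 = (7 + (-30 + (39 + 35)))*61 = (7 + (-30 + 74))*61 = (7 + 44)*61 = 51*61 = 3111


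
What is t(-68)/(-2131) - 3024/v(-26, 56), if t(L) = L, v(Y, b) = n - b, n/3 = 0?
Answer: 115142/2131 ≈ 54.032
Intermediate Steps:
n = 0 (n = 3*0 = 0)
v(Y, b) = -b (v(Y, b) = 0 - b = -b)
t(-68)/(-2131) - 3024/v(-26, 56) = -68/(-2131) - 3024/((-1*56)) = -68*(-1/2131) - 3024/(-56) = 68/2131 - 3024*(-1/56) = 68/2131 + 54 = 115142/2131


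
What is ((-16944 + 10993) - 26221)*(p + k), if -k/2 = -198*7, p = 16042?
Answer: -605284008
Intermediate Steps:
k = 2772 (k = -(-396)*7 = -2*(-1386) = 2772)
((-16944 + 10993) - 26221)*(p + k) = ((-16944 + 10993) - 26221)*(16042 + 2772) = (-5951 - 26221)*18814 = -32172*18814 = -605284008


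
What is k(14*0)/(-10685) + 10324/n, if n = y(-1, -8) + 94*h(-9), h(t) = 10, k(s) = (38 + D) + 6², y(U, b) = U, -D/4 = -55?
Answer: 110035874/10033215 ≈ 10.967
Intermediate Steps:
D = 220 (D = -4*(-55) = 220)
k(s) = 294 (k(s) = (38 + 220) + 6² = 258 + 36 = 294)
n = 939 (n = -1 + 94*10 = -1 + 940 = 939)
k(14*0)/(-10685) + 10324/n = 294/(-10685) + 10324/939 = 294*(-1/10685) + 10324*(1/939) = -294/10685 + 10324/939 = 110035874/10033215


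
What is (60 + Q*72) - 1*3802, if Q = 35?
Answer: -1222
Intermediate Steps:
(60 + Q*72) - 1*3802 = (60 + 35*72) - 1*3802 = (60 + 2520) - 3802 = 2580 - 3802 = -1222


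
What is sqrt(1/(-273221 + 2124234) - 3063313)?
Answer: 6*I*sqrt(291546485817507969)/1851013 ≈ 1750.2*I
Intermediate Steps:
sqrt(1/(-273221 + 2124234) - 3063313) = sqrt(1/1851013 - 3063313) = sqrt(-5670232186068/1851013) = 6*I*sqrt(291546485817507969)/1851013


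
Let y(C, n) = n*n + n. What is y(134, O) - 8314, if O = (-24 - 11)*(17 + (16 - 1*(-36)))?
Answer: 5821496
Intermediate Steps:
O = -2415 (O = -35*(17 + (16 + 36)) = -35*(17 + 52) = -35*69 = -2415)
y(C, n) = n + n² (y(C, n) = n² + n = n + n²)
y(134, O) - 8314 = -2415*(1 - 2415) - 8314 = -2415*(-2414) - 8314 = 5829810 - 8314 = 5821496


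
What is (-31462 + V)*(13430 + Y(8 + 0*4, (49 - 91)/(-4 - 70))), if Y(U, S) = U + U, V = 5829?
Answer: -344661318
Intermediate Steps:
Y(U, S) = 2*U
(-31462 + V)*(13430 + Y(8 + 0*4, (49 - 91)/(-4 - 70))) = (-31462 + 5829)*(13430 + 2*(8 + 0*4)) = -25633*(13430 + 2*(8 + 0)) = -25633*(13430 + 2*8) = -25633*(13430 + 16) = -25633*13446 = -344661318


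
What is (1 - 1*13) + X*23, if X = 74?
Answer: 1690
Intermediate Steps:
(1 - 1*13) + X*23 = (1 - 1*13) + 74*23 = (1 - 13) + 1702 = -12 + 1702 = 1690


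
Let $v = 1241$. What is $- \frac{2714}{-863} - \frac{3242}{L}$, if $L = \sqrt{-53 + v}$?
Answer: $\frac{2714}{863} - \frac{1621 \sqrt{33}}{99} \approx -90.915$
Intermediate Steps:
$L = 6 \sqrt{33}$ ($L = \sqrt{-53 + 1241} = \sqrt{1188} = 6 \sqrt{33} \approx 34.467$)
$- \frac{2714}{-863} - \frac{3242}{L} = - \frac{2714}{-863} - \frac{3242}{6 \sqrt{33}} = \left(-2714\right) \left(- \frac{1}{863}\right) - 3242 \frac{\sqrt{33}}{198} = \frac{2714}{863} - \frac{1621 \sqrt{33}}{99}$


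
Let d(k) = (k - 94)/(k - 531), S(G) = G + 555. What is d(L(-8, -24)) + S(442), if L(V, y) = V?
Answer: 537485/539 ≈ 997.19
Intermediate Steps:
S(G) = 555 + G
d(k) = (-94 + k)/(-531 + k)
d(L(-8, -24)) + S(442) = (-94 - 8)/(-531 - 8) + (555 + 442) = -102/(-539) + 997 = -1/539*(-102) + 997 = 102/539 + 997 = 537485/539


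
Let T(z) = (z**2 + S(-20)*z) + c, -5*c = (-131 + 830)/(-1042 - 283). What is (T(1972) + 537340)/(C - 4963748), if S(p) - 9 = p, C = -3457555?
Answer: -9726454233/18597044125 ≈ -0.52301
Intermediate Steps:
S(p) = 9 + p
c = 699/6625 (c = -(-131 + 830)/(5*(-1042 - 283)) = -699/(5*(-1325)) = -699*(-1)/(5*1325) = -1/5*(-699/1325) = 699/6625 ≈ 0.10551)
T(z) = 699/6625 + z**2 - 11*z (T(z) = (z**2 + (9 - 20)*z) + 699/6625 = (z**2 - 11*z) + 699/6625 = 699/6625 + z**2 - 11*z)
(T(1972) + 537340)/(C - 4963748) = ((699/6625 + 1972**2 - 11*1972) + 537340)/(-3457555 - 4963748) = ((699/6625 + 3888784 - 21692) + 537340)/(-8421303) = (25619485199/6625 + 537340)*(-1/8421303) = (29179362699/6625)*(-1/8421303) = -9726454233/18597044125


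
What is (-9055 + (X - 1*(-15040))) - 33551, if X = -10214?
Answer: -37780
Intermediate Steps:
(-9055 + (X - 1*(-15040))) - 33551 = (-9055 + (-10214 - 1*(-15040))) - 33551 = (-9055 + (-10214 + 15040)) - 33551 = (-9055 + 4826) - 33551 = -4229 - 33551 = -37780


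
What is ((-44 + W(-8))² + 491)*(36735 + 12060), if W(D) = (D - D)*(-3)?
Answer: 118425465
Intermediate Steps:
W(D) = 0 (W(D) = 0*(-3) = 0)
((-44 + W(-8))² + 491)*(36735 + 12060) = ((-44 + 0)² + 491)*(36735 + 12060) = ((-44)² + 491)*48795 = (1936 + 491)*48795 = 2427*48795 = 118425465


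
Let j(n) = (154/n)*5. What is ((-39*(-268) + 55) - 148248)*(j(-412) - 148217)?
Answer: 4205657936467/206 ≈ 2.0416e+10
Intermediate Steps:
j(n) = 770/n
((-39*(-268) + 55) - 148248)*(j(-412) - 148217) = ((-39*(-268) + 55) - 148248)*(770/(-412) - 148217) = ((10452 + 55) - 148248)*(770*(-1/412) - 148217) = (10507 - 148248)*(-385/206 - 148217) = -137741*(-30533087/206) = 4205657936467/206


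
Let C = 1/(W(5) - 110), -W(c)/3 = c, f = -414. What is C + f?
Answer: -51751/125 ≈ -414.01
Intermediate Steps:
W(c) = -3*c
C = -1/125 (C = 1/(-3*5 - 110) = 1/(-15 - 110) = 1/(-125) = -1/125 ≈ -0.0080000)
C + f = -1/125 - 414 = -51751/125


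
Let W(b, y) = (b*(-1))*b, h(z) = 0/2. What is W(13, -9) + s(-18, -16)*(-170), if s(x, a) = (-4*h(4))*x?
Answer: -169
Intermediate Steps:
h(z) = 0 (h(z) = 0*(1/2) = 0)
s(x, a) = 0 (s(x, a) = (-4*0)*x = 0*x = 0)
W(b, y) = -b**2 (W(b, y) = (-b)*b = -b**2)
W(13, -9) + s(-18, -16)*(-170) = -1*13**2 + 0*(-170) = -1*169 + 0 = -169 + 0 = -169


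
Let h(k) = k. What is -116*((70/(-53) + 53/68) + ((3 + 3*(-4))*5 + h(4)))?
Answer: 4341735/901 ≈ 4818.8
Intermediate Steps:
-116*((70/(-53) + 53/68) + ((3 + 3*(-4))*5 + h(4))) = -116*((70/(-53) + 53/68) + ((3 + 3*(-4))*5 + 4)) = -116*((70*(-1/53) + 53*(1/68)) + ((3 - 12)*5 + 4)) = -116*((-70/53 + 53/68) + (-9*5 + 4)) = -116*(-1951/3604 + (-45 + 4)) = -116*(-1951/3604 - 41) = -116*(-149715/3604) = 4341735/901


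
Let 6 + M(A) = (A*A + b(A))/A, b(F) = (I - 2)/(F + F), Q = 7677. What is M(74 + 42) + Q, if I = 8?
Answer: 104781875/13456 ≈ 7787.0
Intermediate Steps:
b(F) = 3/F (b(F) = (8 - 2)/(F + F) = 6/((2*F)) = 6*(1/(2*F)) = 3/F)
M(A) = -6 + (A**2 + 3/A)/A (M(A) = -6 + (A*A + 3/A)/A = -6 + (A**2 + 3/A)/A)
M(74 + 42) + Q = (-6 + (74 + 42) + 3/(74 + 42)**2) + 7677 = (-6 + 116 + 3/116**2) + 7677 = (-6 + 116 + 3*(1/13456)) + 7677 = (-6 + 116 + 3/13456) + 7677 = 1480163/13456 + 7677 = 104781875/13456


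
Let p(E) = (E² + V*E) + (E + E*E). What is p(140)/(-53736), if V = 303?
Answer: -10220/6717 ≈ -1.5215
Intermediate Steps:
p(E) = 2*E² + 304*E (p(E) = (E² + 303*E) + (E + E*E) = (E² + 303*E) + (E + E²) = 2*E² + 304*E)
p(140)/(-53736) = (2*140*(152 + 140))/(-53736) = (2*140*292)*(-1/53736) = 81760*(-1/53736) = -10220/6717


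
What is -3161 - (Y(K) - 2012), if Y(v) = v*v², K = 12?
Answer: -2877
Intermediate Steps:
Y(v) = v³
-3161 - (Y(K) - 2012) = -3161 - (12³ - 2012) = -3161 - (1728 - 2012) = -3161 - 1*(-284) = -3161 + 284 = -2877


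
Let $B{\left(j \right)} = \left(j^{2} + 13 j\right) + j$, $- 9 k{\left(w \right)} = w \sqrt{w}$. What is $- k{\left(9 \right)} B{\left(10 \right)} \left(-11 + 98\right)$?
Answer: $62640$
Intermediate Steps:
$k{\left(w \right)} = - \frac{w^{\frac{3}{2}}}{9}$ ($k{\left(w \right)} = - \frac{w \sqrt{w}}{9} = - \frac{w^{\frac{3}{2}}}{9}$)
$B{\left(j \right)} = j^{2} + 14 j$
$- k{\left(9 \right)} B{\left(10 \right)} \left(-11 + 98\right) = - \frac{\left(-1\right) 9^{\frac{3}{2}}}{9} \cdot 10 \left(14 + 10\right) \left(-11 + 98\right) = - \frac{\left(-1\right) 27}{9} \cdot 10 \cdot 24 \cdot 87 = \left(-1\right) \left(-3\right) 240 \cdot 87 = 3 \cdot 240 \cdot 87 = 720 \cdot 87 = 62640$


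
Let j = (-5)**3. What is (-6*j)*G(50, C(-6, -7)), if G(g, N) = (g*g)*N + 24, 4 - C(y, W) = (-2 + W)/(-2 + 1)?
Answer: -9357000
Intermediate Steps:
C(y, W) = 2 + W (C(y, W) = 4 - (-2 + W)/(-2 + 1) = 4 - (-2 + W)/(-1) = 4 - (-2 + W)*(-1) = 4 - (2 - W) = 4 + (-2 + W) = 2 + W)
G(g, N) = 24 + N*g**2 (G(g, N) = g**2*N + 24 = N*g**2 + 24 = 24 + N*g**2)
j = -125
(-6*j)*G(50, C(-6, -7)) = (-6*(-125))*(24 + (2 - 7)*50**2) = 750*(24 - 5*2500) = 750*(24 - 12500) = 750*(-12476) = -9357000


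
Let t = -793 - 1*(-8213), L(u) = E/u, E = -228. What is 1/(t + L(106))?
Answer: 53/393146 ≈ 0.00013481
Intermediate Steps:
L(u) = -228/u
t = 7420 (t = -793 + 8213 = 7420)
1/(t + L(106)) = 1/(7420 - 228/106) = 1/(7420 - 228*1/106) = 1/(7420 - 114/53) = 1/(393146/53) = 53/393146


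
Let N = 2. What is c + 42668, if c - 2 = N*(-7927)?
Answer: 26816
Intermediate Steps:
c = -15852 (c = 2 + 2*(-7927) = 2 - 15854 = -15852)
c + 42668 = -15852 + 42668 = 26816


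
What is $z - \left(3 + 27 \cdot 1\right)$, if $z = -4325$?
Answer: $-4355$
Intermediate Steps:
$z - \left(3 + 27 \cdot 1\right) = -4325 - \left(3 + 27 \cdot 1\right) = -4325 - \left(3 + 27\right) = -4325 - 30 = -4355$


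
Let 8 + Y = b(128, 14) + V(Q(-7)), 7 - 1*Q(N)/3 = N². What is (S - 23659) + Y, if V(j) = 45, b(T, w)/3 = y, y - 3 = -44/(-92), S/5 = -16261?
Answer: -2413081/23 ≈ -1.0492e+5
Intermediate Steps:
S = -81305 (S = 5*(-16261) = -81305)
Q(N) = 21 - 3*N²
y = 80/23 (y = 3 - 44/(-92) = 3 - 44*(-1/92) = 3 + 11/23 = 80/23 ≈ 3.4783)
b(T, w) = 240/23 (b(T, w) = 3*(80/23) = 240/23)
Y = 1091/23 (Y = -8 + (240/23 + 45) = -8 + 1275/23 = 1091/23 ≈ 47.435)
(S - 23659) + Y = (-81305 - 23659) + 1091/23 = -104964 + 1091/23 = -2413081/23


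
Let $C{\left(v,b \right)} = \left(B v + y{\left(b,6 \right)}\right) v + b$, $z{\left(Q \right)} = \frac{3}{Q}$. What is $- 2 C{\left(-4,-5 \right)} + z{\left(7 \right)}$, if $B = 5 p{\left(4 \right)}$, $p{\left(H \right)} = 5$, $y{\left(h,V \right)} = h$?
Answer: $- \frac{5807}{7} \approx -829.57$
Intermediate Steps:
$B = 25$ ($B = 5 \cdot 5 = 25$)
$C{\left(v,b \right)} = b + v \left(b + 25 v\right)$ ($C{\left(v,b \right)} = \left(25 v + b\right) v + b = \left(b + 25 v\right) v + b = v \left(b + 25 v\right) + b = b + v \left(b + 25 v\right)$)
$- 2 C{\left(-4,-5 \right)} + z{\left(7 \right)} = - 2 \left(-5 + 25 \left(-4\right)^{2} - -20\right) + \frac{3}{7} = - 2 \left(-5 + 25 \cdot 16 + 20\right) + 3 \cdot \frac{1}{7} = - 2 \left(-5 + 400 + 20\right) + \frac{3}{7} = \left(-2\right) 415 + \frac{3}{7} = -830 + \frac{3}{7} = - \frac{5807}{7}$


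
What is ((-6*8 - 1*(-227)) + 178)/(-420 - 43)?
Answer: -357/463 ≈ -0.77106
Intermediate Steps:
((-6*8 - 1*(-227)) + 178)/(-420 - 43) = ((-48 + 227) + 178)/(-463) = (179 + 178)*(-1/463) = 357*(-1/463) = -357/463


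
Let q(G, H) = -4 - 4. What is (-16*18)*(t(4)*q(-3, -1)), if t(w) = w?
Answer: 9216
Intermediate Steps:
q(G, H) = -8
(-16*18)*(t(4)*q(-3, -1)) = (-16*18)*(4*(-8)) = -288*(-32) = 9216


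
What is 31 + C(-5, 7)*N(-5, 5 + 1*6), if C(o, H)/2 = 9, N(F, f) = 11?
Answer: 229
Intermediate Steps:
C(o, H) = 18 (C(o, H) = 2*9 = 18)
31 + C(-5, 7)*N(-5, 5 + 1*6) = 31 + 18*11 = 31 + 198 = 229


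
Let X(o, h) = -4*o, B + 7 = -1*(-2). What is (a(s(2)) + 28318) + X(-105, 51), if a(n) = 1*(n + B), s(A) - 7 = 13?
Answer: 28753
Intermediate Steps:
B = -5 (B = -7 - 1*(-2) = -7 + 2 = -5)
s(A) = 20 (s(A) = 7 + 13 = 20)
a(n) = -5 + n (a(n) = 1*(n - 5) = 1*(-5 + n) = -5 + n)
(a(s(2)) + 28318) + X(-105, 51) = ((-5 + 20) + 28318) - 4*(-105) = (15 + 28318) + 420 = 28333 + 420 = 28753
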